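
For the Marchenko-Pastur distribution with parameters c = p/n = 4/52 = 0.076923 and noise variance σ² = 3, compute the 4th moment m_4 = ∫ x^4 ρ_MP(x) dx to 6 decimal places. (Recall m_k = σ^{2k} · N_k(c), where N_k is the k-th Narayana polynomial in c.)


E[X⁴] = σ⁸ (1 + 6c + 6c² + c³) (fourth MP moment). With σ² = 3 (so σ⁸ = 81) and c = 4/52 = 0.076923: E[X⁴] = 81 · (1 + 6·0.076923 + 6·(0.076923)² + (0.076923)³) = 81 · 1.497497.

So E[X^4] = 121.297223.


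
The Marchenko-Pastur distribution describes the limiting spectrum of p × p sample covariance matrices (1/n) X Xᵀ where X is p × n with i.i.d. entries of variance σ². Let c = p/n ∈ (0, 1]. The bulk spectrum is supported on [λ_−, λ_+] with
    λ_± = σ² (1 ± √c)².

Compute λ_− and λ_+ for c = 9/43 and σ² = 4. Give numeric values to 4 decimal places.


c = 9/43 = 0.209302; √c = 0.457496.
λ_− = σ² (1 − √c)² = 4 · (1 − 0.457496)² = 4 · (0.542504)² = 1.177244.
λ_+ = σ² (1 + √c)² = 4 · (1 + 0.457496)² = 4 · (1.457496)² = 8.497175.

Rounded to 4 decimal places: λ_− ≈ 1.1772, λ_+ ≈ 8.4972.


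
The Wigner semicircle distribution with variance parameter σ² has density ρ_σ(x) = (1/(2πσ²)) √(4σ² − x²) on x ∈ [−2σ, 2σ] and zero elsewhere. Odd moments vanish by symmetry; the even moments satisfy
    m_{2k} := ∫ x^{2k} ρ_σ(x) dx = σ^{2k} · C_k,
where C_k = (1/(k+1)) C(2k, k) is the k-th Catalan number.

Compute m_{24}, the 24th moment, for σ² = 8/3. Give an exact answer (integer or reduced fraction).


By the scaled semicircle moment identity, m_{2k} = σ^{2k} · C_k with k = 12.
C_12 = (1/(k+1)) · C(2k, k) = (1/13) · C(24, 12) = (1/13) · 2704156 = 208012.
σ^{2k} = (σ²)^k = (8/3)^12 = 68719476736/531441.

Therefore m_{24} = σ^{24} · C_12 = (68719476736/531441) · 208012 = 14294475794808832/531441.


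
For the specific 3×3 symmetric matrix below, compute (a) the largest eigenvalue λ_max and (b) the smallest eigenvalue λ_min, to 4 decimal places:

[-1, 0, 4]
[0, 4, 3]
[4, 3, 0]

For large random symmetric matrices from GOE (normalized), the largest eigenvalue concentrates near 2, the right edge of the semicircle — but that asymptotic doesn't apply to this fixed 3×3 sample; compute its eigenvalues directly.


Since M is real symmetric, all three eigenvalues are real; they are the roots of det(λI − M) = λ³ − (tr M) λ² + s λ − det M, where s is the sum of the principal 2×2 minors.
tr M = -1 + 4 + 0 = 3.
s = ((-1)·4 − 0²) + ((-1)·0 − 4²) + (4·0 − 3²) = -4 + (-16) + (-9) = -29.
det M (expand along row 1) = (-1)·(-9) − 0·(-12) + 4·(-16) = -55.
Characteristic polynomial: λ³ − 3λ² − 29λ + 55 = 0.
Substitute λ = y + (tr M)/3 = y + 1.000000 to remove the quadratic term: y³ + p·y + q = 0 with p = s − (tr M)²/3 = -32.000000 and q = −2(tr M)³/27 + (tr M)·s/3 − det M = 24.000000.
Three real roots ⇒ use the trigonometric (Viète) form: r = 2√(−p/3) = 6.531973, φ = arccos(3q/(p·r)) = arccos(-0.344459) = 1.922459 rad.
y_k = r·cos(φ/3 − 2πk/3) for k = 0, 1, 2 gives y = 5.236068, 0.763932, -6.000000.
λ_k = y_k + 1.000000 gives λ = 6.2361, 1.7639, -5.0000 (check: the sum is 3.0000 = tr M).

Hence λ_max = 6.2361 and λ_min = -5.0000.


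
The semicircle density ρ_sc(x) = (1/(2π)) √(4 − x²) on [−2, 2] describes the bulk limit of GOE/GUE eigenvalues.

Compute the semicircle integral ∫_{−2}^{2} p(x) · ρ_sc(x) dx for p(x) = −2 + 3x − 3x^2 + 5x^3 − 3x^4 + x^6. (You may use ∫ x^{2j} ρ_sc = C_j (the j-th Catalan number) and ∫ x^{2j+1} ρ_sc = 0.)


Write p(x) = Σ a_i x^i, split into monomials and integrate each against ρ_sc separately.
Using ∫ x^{2j} ρ_sc = C_j = (1/(j+1)) C(2j, j) (Catalan numbers) and ∫ x^{2j+1} ρ_sc = 0 (odd monomials vanish by symmetry):
  i = 0 (even): a_0 · C_{0} = -2 · 1 = -2
  i = 1 (odd): ∫ x^1 ρ_sc = 0 (vanishes)
  i = 2 (even): a_2 · C_{1} = -3 · 1 = -3
  i = 3 (odd): ∫ x^3 ρ_sc = 0 (vanishes)
  i = 4 (even): a_4 · C_{2} = -3 · 2 = -6
  i = 6 (even): a_6 · C_{3} = 1 · 5 = 5

Summing the contributions: ∫_{−2}^{2} p(x) ρ_sc(x) dx = (-2) + (-3) + (-6) + 5 = -6.


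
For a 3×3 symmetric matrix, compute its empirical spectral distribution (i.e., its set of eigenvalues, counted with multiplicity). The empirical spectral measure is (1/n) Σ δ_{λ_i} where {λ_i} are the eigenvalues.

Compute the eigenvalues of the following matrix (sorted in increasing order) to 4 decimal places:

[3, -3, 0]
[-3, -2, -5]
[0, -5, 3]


Since M is real symmetric, all three eigenvalues are real; they are the roots of det(λI − M) = λ³ − (tr M) λ² + s λ − det M, where s is the sum of the principal 2×2 minors.
tr M = 3 + (-2) + 3 = 4.
s = (3·(-2) − (-3)²) + (3·3 − 0²) + ((-2)·3 − (-5)²) = -15 + 9 + (-31) = -37.
det M (expand along row 1) = 3·(-31) − (-3)·(-9) + 0·15 = -120.
Characteristic polynomial: λ³ − 4λ² − 37λ + 120 = 0.
Substitute λ = y + (tr M)/3 = y + 1.333333 to remove the quadratic term: y³ + p·y + q = 0 with p = s − (tr M)²/3 = -42.333333 and q = −2(tr M)³/27 + (tr M)·s/3 − det M = 65.925926.
Three real roots ⇒ use the trigonometric (Viète) form: r = 2√(−p/3) = 7.512952, φ = arccos(3q/(p·r)) = arccos(-0.621848) = 2.241897 rad.
y_k = r·cos(φ/3 − 2πk/3) for k = 0, 1, 2 gives y = 5.510955, 1.666667, -7.177622.
λ_k = y_k + 1.333333 gives λ = 6.8443, 3.0000, -5.8443 (check: the sum is 4.0000 = tr M).

Eigenvalues sorted in increasing order: [-5.8443, 3.0000, 6.8443].


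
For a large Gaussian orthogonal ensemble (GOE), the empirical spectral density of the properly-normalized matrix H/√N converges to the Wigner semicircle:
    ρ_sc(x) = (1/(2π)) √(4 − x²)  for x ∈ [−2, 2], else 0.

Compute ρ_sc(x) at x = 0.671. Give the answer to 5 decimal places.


ρ_sc(x) = (1/(2π)) √(4 − x²). With x = 0.671:
  4 − x² = 4 − (0.671)² = 4 − 0.450241 = 3.549759.
  √(4 − x²) = 1.884080.
  1/(2π) = 0.159155.
  ρ_sc(0.671) = 0.159155 · 1.884080 = 0.299861.

Rounded to 5 decimal places: ρ_sc(0.671) ≈ 0.29986.


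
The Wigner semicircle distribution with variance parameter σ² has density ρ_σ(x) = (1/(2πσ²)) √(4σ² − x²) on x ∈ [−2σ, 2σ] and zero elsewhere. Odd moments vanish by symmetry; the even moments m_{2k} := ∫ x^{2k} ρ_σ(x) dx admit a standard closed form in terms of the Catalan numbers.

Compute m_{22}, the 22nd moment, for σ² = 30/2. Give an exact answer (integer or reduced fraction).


By the scaled semicircle moment identity, m_{2k} = σ^{2k} · C_k with k = 11.
C_11 = (1/(k+1)) · C(2k, k) = (1/12) · C(22, 11) = (1/12) · 705432 = 58786.
σ^{2k} = (σ²)^k = (30/2)^11 = 8649755859375.

Therefore m_{22} = σ^{22} · C_11 = 8649755859375 · 58786 = 508484547949218750.


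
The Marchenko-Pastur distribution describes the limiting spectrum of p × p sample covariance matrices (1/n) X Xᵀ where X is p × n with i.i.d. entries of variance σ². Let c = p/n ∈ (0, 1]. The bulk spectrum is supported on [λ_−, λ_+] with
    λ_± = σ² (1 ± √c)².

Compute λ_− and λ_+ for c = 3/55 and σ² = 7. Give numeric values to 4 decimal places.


c = 3/55 = 0.054545; √c = 0.233550.
λ_− = σ² (1 − √c)² = 7 · (1 − 0.233550)² = 7 · (0.766450)² = 4.112123.
λ_+ = σ² (1 + √c)² = 7 · (1 + 0.233550)² = 7 · (1.233550)² = 10.651514.

Rounded to 4 decimal places: λ_− ≈ 4.1121, λ_+ ≈ 10.6515.


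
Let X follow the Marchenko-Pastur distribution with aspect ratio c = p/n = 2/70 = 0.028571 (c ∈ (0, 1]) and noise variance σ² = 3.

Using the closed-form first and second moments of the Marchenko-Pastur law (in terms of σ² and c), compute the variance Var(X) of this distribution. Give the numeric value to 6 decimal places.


Recall the MP moments m_1 = E[X] = σ² and m_2 = E[X²] = σ⁴ (1 + c).
m_1 = E[X] = σ² = 3, so m_1² = 9.
m_2 = E[X²] = σ⁴ (1 + c) = 9 · (1 + 0.028571) = 9 · 1.028571 = 9.257143.
(Note m_2 − m_1² simplifies to c · σ⁴ = 0.028571 · 9.)

Var(X) = m_2 − m_1² = 9.257143 − 9 = 0.257143.


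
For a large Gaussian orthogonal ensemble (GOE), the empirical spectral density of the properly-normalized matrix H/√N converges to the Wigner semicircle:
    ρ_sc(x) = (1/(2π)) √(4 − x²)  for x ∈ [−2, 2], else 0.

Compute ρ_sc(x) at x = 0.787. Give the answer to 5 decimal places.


ρ_sc(x) = (1/(2π)) √(4 − x²). With x = 0.787:
  4 − x² = 4 − (0.787)² = 4 − 0.619369 = 3.380631.
  √(4 − x²) = 1.838649.
  1/(2π) = 0.159155.
  ρ_sc(0.787) = 0.159155 · 1.838649 = 0.292630.

Rounded to 5 decimal places: ρ_sc(0.787) ≈ 0.29263.


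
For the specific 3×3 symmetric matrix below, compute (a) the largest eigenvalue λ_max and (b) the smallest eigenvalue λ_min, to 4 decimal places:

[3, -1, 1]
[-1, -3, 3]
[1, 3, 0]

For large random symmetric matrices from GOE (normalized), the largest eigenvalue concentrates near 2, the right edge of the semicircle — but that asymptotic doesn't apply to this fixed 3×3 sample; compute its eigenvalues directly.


Since M is real symmetric, all three eigenvalues are real; they are the roots of det(λI − M) = λ³ − (tr M) λ² + s λ − det M, where s is the sum of the principal 2×2 minors.
tr M = 3 + (-3) + 0 = 0.
s = (3·(-3) − (-1)²) + (3·0 − 1²) + ((-3)·0 − 3²) = -10 + (-1) + (-9) = -20.
det M (expand along row 1) = 3·(-9) − (-1)·(-3) + 1·0 = -30.
Characteristic polynomial: λ³ − 20λ + 30 = 0.
Substitute λ = y + (tr M)/3 = y + 0.000000 to remove the quadratic term: y³ + p·y + q = 0 with p = s − (tr M)²/3 = -20.000000 and q = −2(tr M)³/27 + (tr M)·s/3 − det M = 30.000000.
Three real roots ⇒ use the trigonometric (Viète) form: r = 2√(−p/3) = 5.163978, φ = arccos(3q/(p·r)) = arccos(-0.871421) = 2.628889 rad.
y_k = r·cos(φ/3 − 2πk/3) for k = 0, 1, 2 gives y = 3.304953, 1.783795, -5.088748.
λ_k = y_k + 0.000000 gives λ = 3.3050, 1.7838, -5.0887 (check: the sum is 0.0000 = tr M).

Hence λ_max = 3.3050 and λ_min = -5.0887.


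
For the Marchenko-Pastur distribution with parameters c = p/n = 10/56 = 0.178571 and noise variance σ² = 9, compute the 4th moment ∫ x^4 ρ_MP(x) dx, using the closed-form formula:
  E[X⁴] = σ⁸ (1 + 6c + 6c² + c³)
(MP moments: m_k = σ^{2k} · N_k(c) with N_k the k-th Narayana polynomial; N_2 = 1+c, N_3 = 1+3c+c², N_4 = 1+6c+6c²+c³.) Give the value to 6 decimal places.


E[X⁴] = σ⁸ (1 + 6c + 6c² + c³) (fourth MP moment). With σ² = 9 (so σ⁸ = 6561) and c = 10/56 = 0.178571: E[X⁴] = 6561 · (1 + 6·0.178571 + 6·(0.178571)² + (0.178571)³) = 6561 · 2.268449.

So E[X^4] = 14883.296146.


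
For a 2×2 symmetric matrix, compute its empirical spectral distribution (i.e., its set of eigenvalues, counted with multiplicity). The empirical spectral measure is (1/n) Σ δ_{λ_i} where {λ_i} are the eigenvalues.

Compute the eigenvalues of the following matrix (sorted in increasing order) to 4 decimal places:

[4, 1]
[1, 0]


Since M is real symmetric, both eigenvalues are real; they are the roots of det(λI − M) = λ² − (tr M) λ + det M.
tr M = 4 + 0 = 4.
det M = 4·0 − 1² = 0 − 1 = -1.
Characteristic polynomial: λ² − 4λ − 1 = 0.
Discriminant Δ = (tr M)² − 4·det M = 16 − (-4) = 20; √Δ = 4.472136.
λ = (tr M ± √Δ)/2 = (4 ± 4.472136)/2, giving (tr M − √Δ)/2 = -0.2361 and (tr M + √Δ)/2 = 4.2361.

Eigenvalues sorted in increasing order: [-0.2361, 4.2361].


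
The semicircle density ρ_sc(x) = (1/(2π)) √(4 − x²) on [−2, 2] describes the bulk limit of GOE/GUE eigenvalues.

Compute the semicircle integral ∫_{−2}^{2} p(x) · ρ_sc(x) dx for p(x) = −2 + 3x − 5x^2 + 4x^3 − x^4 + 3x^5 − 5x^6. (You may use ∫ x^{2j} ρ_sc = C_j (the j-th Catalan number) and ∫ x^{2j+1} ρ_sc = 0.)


Write p(x) = Σ a_i x^i, split into monomials and integrate each against ρ_sc separately.
Using ∫ x^{2j} ρ_sc = C_j = (1/(j+1)) C(2j, j) (Catalan numbers) and ∫ x^{2j+1} ρ_sc = 0 (odd monomials vanish by symmetry):
  i = 0 (even): a_0 · C_{0} = -2 · 1 = -2
  i = 1 (odd): ∫ x^1 ρ_sc = 0 (vanishes)
  i = 2 (even): a_2 · C_{1} = -5 · 1 = -5
  i = 3 (odd): ∫ x^3 ρ_sc = 0 (vanishes)
  i = 4 (even): a_4 · C_{2} = -1 · 2 = -2
  i = 5 (odd): ∫ x^5 ρ_sc = 0 (vanishes)
  i = 6 (even): a_6 · C_{3} = -5 · 5 = -25

Summing the contributions: ∫_{−2}^{2} p(x) ρ_sc(x) dx = (-2) + (-5) + (-2) + (-25) = -34.


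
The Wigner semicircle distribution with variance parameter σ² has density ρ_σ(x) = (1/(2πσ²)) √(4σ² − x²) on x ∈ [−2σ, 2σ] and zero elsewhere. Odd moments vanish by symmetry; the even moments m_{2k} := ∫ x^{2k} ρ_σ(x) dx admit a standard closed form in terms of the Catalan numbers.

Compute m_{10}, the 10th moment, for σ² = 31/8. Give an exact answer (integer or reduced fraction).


By the scaled semicircle moment identity, m_{2k} = σ^{2k} · C_k with k = 5.
C_5 = (1/(k+1)) · C(2k, k) = (1/6) · C(10, 5) = (1/6) · 252 = 42.
σ^{2k} = (σ²)^k = (31/8)^5 = 28629151/32768.

Therefore m_{10} = σ^{10} · C_5 = (28629151/32768) · 42 = 601212171/16384.


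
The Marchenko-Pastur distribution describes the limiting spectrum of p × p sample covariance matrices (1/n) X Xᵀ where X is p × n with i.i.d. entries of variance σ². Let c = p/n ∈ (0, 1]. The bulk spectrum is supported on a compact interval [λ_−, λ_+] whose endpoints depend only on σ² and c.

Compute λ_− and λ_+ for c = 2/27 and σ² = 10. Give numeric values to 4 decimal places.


c = 2/27 = 0.074074; √c = 0.272166.
λ_− = σ² (1 − √c)² = 10 · (1 − 0.272166)² = 10 · (0.727834)² = 5.297430.
λ_+ = σ² (1 + √c)² = 10 · (1 + 0.272166)² = 10 · (1.272166)² = 16.184051.

Rounded to 4 decimal places: λ_− ≈ 5.2974, λ_+ ≈ 16.1841.


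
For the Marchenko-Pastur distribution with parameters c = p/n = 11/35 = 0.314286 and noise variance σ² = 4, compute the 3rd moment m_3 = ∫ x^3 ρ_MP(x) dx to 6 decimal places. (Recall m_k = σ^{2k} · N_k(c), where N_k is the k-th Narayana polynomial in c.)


E[X³] = σ⁶ (1 + 3c + c²) (third MP moment). With σ² = 4 (so σ⁶ = 64) and c = 11/35 = 0.314286: E[X³] = 64 · (1 + 3·0.314286 + (0.314286)²) = 64 · 2.041633.

So E[X^3] = 130.664490.


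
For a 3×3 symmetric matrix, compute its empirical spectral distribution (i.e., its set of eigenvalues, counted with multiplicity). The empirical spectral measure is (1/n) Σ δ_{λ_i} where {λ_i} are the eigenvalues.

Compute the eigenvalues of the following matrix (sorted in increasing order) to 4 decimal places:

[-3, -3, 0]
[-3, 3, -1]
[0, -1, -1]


Since M is real symmetric, all three eigenvalues are real; they are the roots of det(λI − M) = λ³ − (tr M) λ² + s λ − det M, where s is the sum of the principal 2×2 minors.
tr M = -3 + 3 + (-1) = -1.
s = ((-3)·3 − (-3)²) + ((-3)·(-1) − 0²) + (3·(-1) − (-1)²) = -18 + 3 + (-4) = -19.
det M (expand along row 1) = (-3)·(-4) − (-3)·3 + 0·3 = 21.
Characteristic polynomial: λ³ + λ² − 19λ − 21 = 0.
Substitute λ = y + (tr M)/3 = y − 0.333333 to remove the quadratic term: y³ + p·y + q = 0 with p = s − (tr M)²/3 = -19.333333 and q = −2(tr M)³/27 + (tr M)·s/3 − det M = -14.592593.
Three real roots ⇒ use the trigonometric (Viète) form: r = 2√(−p/3) = 5.077182, φ = arccos(3q/(p·r)) = arccos(0.445989) = 1.108517 rad.
y_k = r·cos(φ/3 − 2πk/3) for k = 0, 1, 2 gives y = 4.734503, -0.779266, -3.955237.
λ_k = y_k − 0.333333 gives λ = 4.4012, -1.1126, -4.2886 (check: the sum is -1.0000 = tr M).

Eigenvalues sorted in increasing order: [-4.2886, -1.1126, 4.4012].


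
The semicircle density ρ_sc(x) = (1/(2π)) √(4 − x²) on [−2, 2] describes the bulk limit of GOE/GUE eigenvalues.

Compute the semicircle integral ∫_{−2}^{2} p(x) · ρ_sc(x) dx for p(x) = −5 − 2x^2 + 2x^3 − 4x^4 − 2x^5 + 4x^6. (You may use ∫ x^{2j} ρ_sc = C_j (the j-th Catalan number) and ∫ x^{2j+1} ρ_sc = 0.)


Write p(x) = Σ a_i x^i, split into monomials and integrate each against ρ_sc separately.
Using ∫ x^{2j} ρ_sc = C_j = (1/(j+1)) C(2j, j) (Catalan numbers) and ∫ x^{2j+1} ρ_sc = 0 (odd monomials vanish by symmetry):
  i = 0 (even): a_0 · C_{0} = -5 · 1 = -5
  i = 2 (even): a_2 · C_{1} = -2 · 1 = -2
  i = 3 (odd): ∫ x^3 ρ_sc = 0 (vanishes)
  i = 4 (even): a_4 · C_{2} = -4 · 2 = -8
  i = 5 (odd): ∫ x^5 ρ_sc = 0 (vanishes)
  i = 6 (even): a_6 · C_{3} = 4 · 5 = 20

Summing the contributions: ∫_{−2}^{2} p(x) ρ_sc(x) dx = (-5) + (-2) + (-8) + 20 = 5.


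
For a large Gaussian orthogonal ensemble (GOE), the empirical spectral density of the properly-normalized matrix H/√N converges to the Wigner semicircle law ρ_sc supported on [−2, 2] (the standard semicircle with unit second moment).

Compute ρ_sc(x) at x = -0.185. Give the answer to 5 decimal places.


ρ_sc(x) = (1/(2π)) √(4 − x²). With x = -0.185:
  4 − x² = 4 − (-0.185)² = 4 − 0.034225 = 3.965775.
  √(4 − x²) = 1.991425.
  1/(2π) = 0.159155.
  ρ_sc(-0.185) = 0.159155 · 1.991425 = 0.316945.

Rounded to 5 decimal places: ρ_sc(-0.185) ≈ 0.31695.


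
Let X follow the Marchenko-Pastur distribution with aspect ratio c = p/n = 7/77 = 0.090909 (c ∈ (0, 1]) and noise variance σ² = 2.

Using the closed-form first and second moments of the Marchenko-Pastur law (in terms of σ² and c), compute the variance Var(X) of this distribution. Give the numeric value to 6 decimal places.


Recall the MP moments m_1 = E[X] = σ² and m_2 = E[X²] = σ⁴ (1 + c).
m_1 = E[X] = σ² = 2, so m_1² = 4.
m_2 = E[X²] = σ⁴ (1 + c) = 4 · (1 + 0.090909) = 4 · 1.090909 = 4.363636.
(Note m_2 − m_1² simplifies to c · σ⁴ = 0.090909 · 4.)

Var(X) = m_2 − m_1² = 4.363636 − 4 = 0.363636.


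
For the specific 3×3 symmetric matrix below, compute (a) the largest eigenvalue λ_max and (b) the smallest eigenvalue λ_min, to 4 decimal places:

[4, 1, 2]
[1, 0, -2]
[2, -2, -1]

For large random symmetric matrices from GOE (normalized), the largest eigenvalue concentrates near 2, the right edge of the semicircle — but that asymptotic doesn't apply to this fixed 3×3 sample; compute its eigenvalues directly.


Since M is real symmetric, all three eigenvalues are real; they are the roots of det(λI − M) = λ³ − (tr M) λ² + s λ − det M, where s is the sum of the principal 2×2 minors.
tr M = 4 + 0 + (-1) = 3.
s = (4·0 − 1²) + (4·(-1) − 2²) + (0·(-1) − (-2)²) = -1 + (-8) + (-4) = -13.
det M (expand along row 1) = 4·(-4) − 1·3 + 2·(-2) = -23.
Characteristic polynomial: λ³ − 3λ² − 13λ + 23 = 0.
Substitute λ = y + (tr M)/3 = y + 1.000000 to remove the quadratic term: y³ + p·y + q = 0 with p = s − (tr M)²/3 = -16.000000 and q = −2(tr M)³/27 + (tr M)·s/3 − det M = 8.000000.
Three real roots ⇒ use the trigonometric (Viète) form: r = 2√(−p/3) = 4.618802, φ = arccos(3q/(p·r)) = arccos(-0.324760) = 1.901554 rad.
y_k = r·cos(φ/3 − 2πk/3) for k = 0, 1, 2 gives y = 3.721612, 0.508203, -4.229815.
λ_k = y_k + 1.000000 gives λ = 4.7216, 1.5082, -3.2298 (check: the sum is 3.0000 = tr M).

Hence λ_max = 4.7216 and λ_min = -3.2298.


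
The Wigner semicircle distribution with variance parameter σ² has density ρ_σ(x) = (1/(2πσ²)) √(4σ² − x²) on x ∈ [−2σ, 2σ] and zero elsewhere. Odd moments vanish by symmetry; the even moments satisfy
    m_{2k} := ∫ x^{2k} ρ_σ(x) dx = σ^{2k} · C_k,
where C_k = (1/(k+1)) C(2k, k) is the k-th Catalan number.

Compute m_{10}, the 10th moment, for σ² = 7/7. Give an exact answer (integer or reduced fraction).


By the scaled semicircle moment identity, m_{2k} = σ^{2k} · C_k with k = 5.
C_5 = (1/(k+1)) · C(2k, k) = (1/6) · C(10, 5) = (1/6) · 252 = 42.
σ^{2k} = (σ²)^k = (7/7)^5 = 1.

Therefore m_{10} = σ^{10} · C_5 = 1 · 42 = 42.


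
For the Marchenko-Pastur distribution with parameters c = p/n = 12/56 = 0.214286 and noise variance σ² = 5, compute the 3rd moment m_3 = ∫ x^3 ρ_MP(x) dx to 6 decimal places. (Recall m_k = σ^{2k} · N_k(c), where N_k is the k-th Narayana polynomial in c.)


E[X³] = σ⁶ (1 + 3c + c²) (third MP moment). With σ² = 5 (so σ⁶ = 125) and c = 12/56 = 0.214286: E[X³] = 125 · (1 + 3·0.214286 + (0.214286)²) = 125 · 1.688776.

So E[X^3] = 211.096939.


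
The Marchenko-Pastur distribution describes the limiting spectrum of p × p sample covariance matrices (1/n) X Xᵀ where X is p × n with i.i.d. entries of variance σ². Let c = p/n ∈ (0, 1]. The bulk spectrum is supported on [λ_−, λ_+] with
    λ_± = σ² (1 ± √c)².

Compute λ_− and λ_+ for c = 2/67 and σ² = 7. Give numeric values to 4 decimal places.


c = 2/67 = 0.029851; √c = 0.172774.
λ_− = σ² (1 − √c)² = 7 · (1 − 0.172774)² = 7 · (0.827226)² = 4.790124.
λ_+ = σ² (1 + √c)² = 7 · (1 + 0.172774)² = 7 · (1.172774)² = 9.627787.

Rounded to 4 decimal places: λ_− ≈ 4.7901, λ_+ ≈ 9.6278.


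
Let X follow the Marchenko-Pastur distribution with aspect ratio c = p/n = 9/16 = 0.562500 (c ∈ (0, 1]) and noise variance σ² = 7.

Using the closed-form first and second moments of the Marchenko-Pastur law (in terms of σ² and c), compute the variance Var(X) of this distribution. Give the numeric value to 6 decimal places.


Recall the MP moments m_1 = E[X] = σ² and m_2 = E[X²] = σ⁴ (1 + c).
m_1 = E[X] = σ² = 7, so m_1² = 49.
m_2 = E[X²] = σ⁴ (1 + c) = 49 · (1 + 0.562500) = 49 · 1.562500 = 76.562500.
(Note m_2 − m_1² simplifies to c · σ⁴ = 0.562500 · 49.)

Var(X) = m_2 − m_1² = 76.562500 − 49 = 27.562500.


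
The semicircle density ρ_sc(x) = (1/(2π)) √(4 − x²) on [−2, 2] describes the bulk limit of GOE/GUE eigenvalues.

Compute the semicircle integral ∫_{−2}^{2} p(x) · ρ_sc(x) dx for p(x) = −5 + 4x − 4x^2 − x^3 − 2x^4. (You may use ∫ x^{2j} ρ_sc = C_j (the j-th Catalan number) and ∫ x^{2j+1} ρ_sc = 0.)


Write p(x) = Σ a_i x^i, split into monomials and integrate each against ρ_sc separately.
Using ∫ x^{2j} ρ_sc = C_j = (1/(j+1)) C(2j, j) (Catalan numbers) and ∫ x^{2j+1} ρ_sc = 0 (odd monomials vanish by symmetry):
  i = 0 (even): a_0 · C_{0} = -5 · 1 = -5
  i = 1 (odd): ∫ x^1 ρ_sc = 0 (vanishes)
  i = 2 (even): a_2 · C_{1} = -4 · 1 = -4
  i = 3 (odd): ∫ x^3 ρ_sc = 0 (vanishes)
  i = 4 (even): a_4 · C_{2} = -2 · 2 = -4

Summing the contributions: ∫_{−2}^{2} p(x) ρ_sc(x) dx = (-5) + (-4) + (-4) = -13.


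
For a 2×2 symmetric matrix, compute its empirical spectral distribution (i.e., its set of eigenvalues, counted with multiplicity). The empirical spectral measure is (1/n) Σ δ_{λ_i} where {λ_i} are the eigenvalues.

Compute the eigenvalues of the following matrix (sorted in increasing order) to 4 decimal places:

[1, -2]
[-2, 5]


Since M is real symmetric, both eigenvalues are real; they are the roots of det(λI − M) = λ² − (tr M) λ + det M.
tr M = 1 + 5 = 6.
det M = 1·5 − (-2)² = 5 − 4 = 1.
Characteristic polynomial: λ² − 6λ + 1 = 0.
Discriminant Δ = (tr M)² − 4·det M = 36 − 4 = 32; √Δ = 5.656854.
λ = (tr M ± √Δ)/2 = (6 ± 5.656854)/2, giving (tr M − √Δ)/2 = 0.1716 and (tr M + √Δ)/2 = 5.8284.

Eigenvalues sorted in increasing order: [0.1716, 5.8284].


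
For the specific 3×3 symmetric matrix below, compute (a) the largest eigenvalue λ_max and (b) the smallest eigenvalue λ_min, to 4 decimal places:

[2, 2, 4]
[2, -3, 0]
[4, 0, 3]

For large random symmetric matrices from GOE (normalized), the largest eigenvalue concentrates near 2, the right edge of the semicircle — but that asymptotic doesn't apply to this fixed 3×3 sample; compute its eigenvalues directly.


Since M is real symmetric, all three eigenvalues are real; they are the roots of det(λI − M) = λ³ − (tr M) λ² + s λ − det M, where s is the sum of the principal 2×2 minors.
tr M = 2 + (-3) + 3 = 2.
s = (2·(-3) − 2²) + (2·3 − 4²) + ((-3)·3 − 0²) = -10 + (-10) + (-9) = -29.
det M (expand along row 1) = 2·(-9) − 2·6 + 4·12 = 18.
Characteristic polynomial: λ³ − 2λ² − 29λ − 18 = 0.
Substitute λ = y + (tr M)/3 = y + 0.666667 to remove the quadratic term: y³ + p·y + q = 0 with p = s − (tr M)²/3 = -30.333333 and q = −2(tr M)³/27 + (tr M)·s/3 − det M = -37.925926.
Three real roots ⇒ use the trigonometric (Viète) form: r = 2√(−p/3) = 6.359595, φ = arccos(3q/(p·r)) = arccos(0.589804) = 0.939980 rad.
y_k = r·cos(φ/3 − 2πk/3) for k = 0, 1, 2 gives y = 6.049968, -1.327413, -4.722555.
λ_k = y_k + 0.666667 gives λ = 6.7166, -0.6607, -4.0559 (check: the sum is 2.0000 = tr M).

Hence λ_max = 6.7166 and λ_min = -4.0559.


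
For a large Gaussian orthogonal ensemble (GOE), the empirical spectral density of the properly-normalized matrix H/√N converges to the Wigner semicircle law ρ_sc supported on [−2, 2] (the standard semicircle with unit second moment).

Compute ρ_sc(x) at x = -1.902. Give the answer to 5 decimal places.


ρ_sc(x) = (1/(2π)) √(4 − x²). With x = -1.902:
  4 − x² = 4 − (-1.902)² = 4 − 3.617604 = 0.382396.
  √(4 − x²) = 0.618382.
  1/(2π) = 0.159155.
  ρ_sc(-1.902) = 0.159155 · 0.618382 = 0.098419.

Rounded to 5 decimal places: ρ_sc(-1.902) ≈ 0.09842.


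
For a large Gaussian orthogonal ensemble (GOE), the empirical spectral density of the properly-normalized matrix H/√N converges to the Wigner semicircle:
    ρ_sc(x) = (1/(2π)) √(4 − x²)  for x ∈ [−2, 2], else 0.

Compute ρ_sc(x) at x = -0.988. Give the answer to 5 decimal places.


ρ_sc(x) = (1/(2π)) √(4 − x²). With x = -0.988:
  4 − x² = 4 − (-0.988)² = 4 − 0.976144 = 3.023856.
  √(4 − x²) = 1.738924.
  1/(2π) = 0.159155.
  ρ_sc(-0.988) = 0.159155 · 1.738924 = 0.276758.

Rounded to 5 decimal places: ρ_sc(-0.988) ≈ 0.27676.


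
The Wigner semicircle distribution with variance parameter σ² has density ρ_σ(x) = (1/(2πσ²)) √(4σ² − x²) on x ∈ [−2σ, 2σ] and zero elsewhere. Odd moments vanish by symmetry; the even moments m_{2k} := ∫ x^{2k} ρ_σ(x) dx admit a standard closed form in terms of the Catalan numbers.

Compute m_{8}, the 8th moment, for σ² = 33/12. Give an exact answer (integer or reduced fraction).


By the scaled semicircle moment identity, m_{2k} = σ^{2k} · C_k with k = 4.
C_4 = (1/(k+1)) · C(2k, k) = (1/5) · C(8, 4) = (1/5) · 70 = 14.
σ^{2k} = (σ²)^k = (33/12)^4 = 14641/256.

Therefore m_{8} = σ^{8} · C_4 = (14641/256) · 14 = 102487/128.


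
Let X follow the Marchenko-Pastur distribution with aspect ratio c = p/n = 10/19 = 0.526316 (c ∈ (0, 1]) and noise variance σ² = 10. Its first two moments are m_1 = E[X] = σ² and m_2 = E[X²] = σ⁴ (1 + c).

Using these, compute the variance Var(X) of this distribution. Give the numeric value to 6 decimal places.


m_1 = E[X] = σ² = 10, so m_1² = 100.
m_2 = E[X²] = σ⁴ (1 + c) = 100 · (1 + 0.526316) = 100 · 1.526316 = 152.631579.
(Note m_2 − m_1² simplifies to c · σ⁴ = 0.526316 · 100.)

Var(X) = m_2 − m_1² = 152.631579 − 100 = 52.631579.


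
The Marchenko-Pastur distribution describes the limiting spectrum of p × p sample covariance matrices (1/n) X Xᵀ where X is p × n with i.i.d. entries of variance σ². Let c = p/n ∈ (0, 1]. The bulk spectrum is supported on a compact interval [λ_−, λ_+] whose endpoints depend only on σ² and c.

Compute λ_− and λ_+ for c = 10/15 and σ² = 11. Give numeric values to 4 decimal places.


c = 10/15 = 0.666667; √c = 0.816497.
λ_− = σ² (1 − √c)² = 11 · (1 − 0.816497)² = 11 · (0.183503)² = 0.370409.
λ_+ = σ² (1 + √c)² = 11 · (1 + 0.816497)² = 11 · (1.816497)² = 36.296258.

Rounded to 4 decimal places: λ_− ≈ 0.3704, λ_+ ≈ 36.2963.


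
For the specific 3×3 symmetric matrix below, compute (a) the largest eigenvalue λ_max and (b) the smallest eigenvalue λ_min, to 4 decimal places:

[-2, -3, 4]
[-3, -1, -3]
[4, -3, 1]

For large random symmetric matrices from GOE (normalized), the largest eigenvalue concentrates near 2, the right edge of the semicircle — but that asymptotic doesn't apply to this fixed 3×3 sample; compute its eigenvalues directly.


Since M is real symmetric, all three eigenvalues are real; they are the roots of det(λI − M) = λ³ − (tr M) λ² + s λ − det M, where s is the sum of the principal 2×2 minors.
tr M = -2 + (-1) + 1 = -2.
s = ((-2)·(-1) − (-3)²) + ((-2)·1 − 4²) + ((-1)·1 − (-3)²) = -7 + (-18) + (-10) = -35.
det M (expand along row 1) = (-2)·(-10) − (-3)·9 + 4·13 = 99.
Characteristic polynomial: λ³ + 2λ² − 35λ − 99 = 0.
Substitute λ = y + (tr M)/3 = y − 0.666667 to remove the quadratic term: y³ + p·y + q = 0 with p = s − (tr M)²/3 = -36.333333 and q = −2(tr M)³/27 + (tr M)·s/3 − det M = -75.074074.
Three real roots ⇒ use the trigonometric (Viète) form: r = 2√(−p/3) = 6.960204, φ = arccos(3q/(p·r)) = arccos(0.890603) = 0.472128 rad.
y_k = r·cos(φ/3 − 2πk/3) for k = 0, 1, 2 gives y = 6.874190, -2.492389, -4.381801.
λ_k = y_k − 0.666667 gives λ = 6.2075, -3.1591, -5.0485 (check: the sum is -2.0000 = tr M).

Hence λ_max = 6.2075 and λ_min = -5.0485.


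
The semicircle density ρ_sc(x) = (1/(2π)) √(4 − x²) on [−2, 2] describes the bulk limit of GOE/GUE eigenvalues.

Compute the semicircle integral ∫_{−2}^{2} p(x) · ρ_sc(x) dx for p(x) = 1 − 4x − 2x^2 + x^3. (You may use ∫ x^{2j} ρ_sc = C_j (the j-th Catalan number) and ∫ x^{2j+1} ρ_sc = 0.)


Write p(x) = Σ a_i x^i, split into monomials and integrate each against ρ_sc separately.
Using ∫ x^{2j} ρ_sc = C_j = (1/(j+1)) C(2j, j) (Catalan numbers) and ∫ x^{2j+1} ρ_sc = 0 (odd monomials vanish by symmetry):
  i = 0 (even): a_0 · C_{0} = 1 · 1 = 1
  i = 1 (odd): ∫ x^1 ρ_sc = 0 (vanishes)
  i = 2 (even): a_2 · C_{1} = -2 · 1 = -2
  i = 3 (odd): ∫ x^3 ρ_sc = 0 (vanishes)

Summing the contributions: ∫_{−2}^{2} p(x) ρ_sc(x) dx = 1 + (-2) = -1.


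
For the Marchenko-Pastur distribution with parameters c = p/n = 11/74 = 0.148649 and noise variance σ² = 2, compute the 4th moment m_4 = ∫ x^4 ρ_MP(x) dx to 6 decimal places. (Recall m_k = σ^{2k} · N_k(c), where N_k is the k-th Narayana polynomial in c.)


E[X⁴] = σ⁸ (1 + 6c + 6c² + c³) (fourth MP moment). With σ² = 2 (so σ⁸ = 16) and c = 11/74 = 0.148649: E[X⁴] = 16 · (1 + 6·0.148649 + 6·(0.148649)² + (0.148649)³) = 16 · 2.027755.

So E[X^4] = 32.444080.


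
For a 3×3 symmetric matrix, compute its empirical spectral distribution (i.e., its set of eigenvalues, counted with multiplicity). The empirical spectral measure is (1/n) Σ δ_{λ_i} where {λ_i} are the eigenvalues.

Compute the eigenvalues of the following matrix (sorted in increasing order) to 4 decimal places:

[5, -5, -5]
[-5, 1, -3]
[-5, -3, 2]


Since M is real symmetric, all three eigenvalues are real; they are the roots of det(λI − M) = λ³ − (tr M) λ² + s λ − det M, where s is the sum of the principal 2×2 minors.
tr M = 5 + 1 + 2 = 8.
s = (5·1 − (-5)²) + (5·2 − (-5)²) + (1·2 − (-3)²) = -20 + (-15) + (-7) = -42.
det M (expand along row 1) = 5·(-7) − (-5)·(-25) + (-5)·20 = -260.
Characteristic polynomial: λ³ − 8λ² − 42λ + 260 = 0.
Substitute λ = y + (tr M)/3 = y + 2.666667 to remove the quadratic term: y³ + p·y + q = 0 with p = s − (tr M)²/3 = -63.333333 and q = −2(tr M)³/27 + (tr M)·s/3 − det M = 110.074074.
Three real roots ⇒ use the trigonometric (Viète) form: r = 2√(−p/3) = 9.189366, φ = arccos(3q/(p·r)) = arccos(-0.567399) = 2.174140 rad.
y_k = r·cos(φ/3 − 2πk/3) for k = 0, 1, 2 gives y = 6.879982, 1.835681, -8.715663.
λ_k = y_k + 2.666667 gives λ = 9.5466, 4.5023, -6.0490 (check: the sum is 8.0000 = tr M).

Eigenvalues sorted in increasing order: [-6.0490, 4.5023, 9.5466].


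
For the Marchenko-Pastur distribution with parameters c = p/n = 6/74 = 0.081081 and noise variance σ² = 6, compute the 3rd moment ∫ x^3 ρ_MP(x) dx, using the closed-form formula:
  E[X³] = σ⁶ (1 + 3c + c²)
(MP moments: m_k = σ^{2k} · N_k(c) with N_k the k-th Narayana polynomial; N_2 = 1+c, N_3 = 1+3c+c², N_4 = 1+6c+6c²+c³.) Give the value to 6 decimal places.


E[X³] = σ⁶ (1 + 3c + c²) (third MP moment). With σ² = 6 (so σ⁶ = 216) and c = 6/74 = 0.081081: E[X³] = 216 · (1 + 3·0.081081 + (0.081081)²) = 216 · 1.249817.

So E[X^3] = 269.960555.


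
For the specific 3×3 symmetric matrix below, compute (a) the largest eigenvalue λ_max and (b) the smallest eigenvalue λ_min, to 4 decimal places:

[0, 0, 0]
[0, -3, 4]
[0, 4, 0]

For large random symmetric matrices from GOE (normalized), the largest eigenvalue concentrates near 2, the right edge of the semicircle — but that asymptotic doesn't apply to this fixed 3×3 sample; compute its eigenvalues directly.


Since M is real symmetric, all three eigenvalues are real; they are the roots of det(λI − M) = λ³ − (tr M) λ² + s λ − det M, where s is the sum of the principal 2×2 minors.
tr M = 0 + (-3) + 0 = -3.
s = (0·(-3) − 0²) + (0·0 − 0²) + ((-3)·0 − 4²) = 0 + 0 + (-16) = -16.
det M (expand along row 1) = 0·(-16) − 0·0 + 0·0 = 0.
Characteristic polynomial: λ³ + 3λ² − 16λ = 0.
Substitute λ = y + (tr M)/3 = y − 1.000000 to remove the quadratic term: y³ + p·y + q = 0 with p = s − (tr M)²/3 = -19.000000 and q = −2(tr M)³/27 + (tr M)·s/3 − det M = 18.000000.
Three real roots ⇒ use the trigonometric (Viète) form: r = 2√(−p/3) = 5.033223, φ = arccos(3q/(p·r)) = arccos(-0.564669) = 2.170829 rad.
y_k = r·cos(φ/3 − 2πk/3) for k = 0, 1, 2 gives y = 3.772002, 1.000000, -4.772002.
λ_k = y_k − 1.000000 gives λ = 2.7720, 0.0000, -5.7720 (check: the sum is -3.0000 = tr M).

Hence λ_max = 2.7720 and λ_min = -5.7720.


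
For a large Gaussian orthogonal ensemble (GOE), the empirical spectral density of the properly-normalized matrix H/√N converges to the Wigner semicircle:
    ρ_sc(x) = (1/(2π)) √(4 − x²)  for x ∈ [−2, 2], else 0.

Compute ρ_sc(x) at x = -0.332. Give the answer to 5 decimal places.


ρ_sc(x) = (1/(2π)) √(4 − x²). With x = -0.332:
  4 − x² = 4 − (-0.332)² = 4 − 0.110224 = 3.889776.
  √(4 − x²) = 1.972252.
  1/(2π) = 0.159155.
  ρ_sc(-0.332) = 0.159155 · 1.972252 = 0.313894.

Rounded to 5 decimal places: ρ_sc(-0.332) ≈ 0.31389.


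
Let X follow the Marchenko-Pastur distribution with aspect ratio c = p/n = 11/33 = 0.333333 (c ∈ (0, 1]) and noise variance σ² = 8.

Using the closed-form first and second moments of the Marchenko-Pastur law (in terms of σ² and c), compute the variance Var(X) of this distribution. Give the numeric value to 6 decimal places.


Recall the MP moments m_1 = E[X] = σ² and m_2 = E[X²] = σ⁴ (1 + c).
m_1 = E[X] = σ² = 8, so m_1² = 64.
m_2 = E[X²] = σ⁴ (1 + c) = 64 · (1 + 0.333333) = 64 · 1.333333 = 85.333333.
(Note m_2 − m_1² simplifies to c · σ⁴ = 0.333333 · 64.)

Var(X) = m_2 − m_1² = 85.333333 − 64 = 21.333333.


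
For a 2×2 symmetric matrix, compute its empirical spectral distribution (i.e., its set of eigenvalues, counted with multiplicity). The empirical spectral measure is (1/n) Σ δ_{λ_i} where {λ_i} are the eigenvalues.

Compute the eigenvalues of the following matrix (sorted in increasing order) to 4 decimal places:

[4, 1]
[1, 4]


Since M is real symmetric, both eigenvalues are real; they are the roots of det(λI − M) = λ² − (tr M) λ + det M.
tr M = 4 + 4 = 8.
det M = 4·4 − 1² = 16 − 1 = 15.
Characteristic polynomial: λ² − 8λ + 15 = 0.
Discriminant Δ = (tr M)² − 4·det M = 64 − 60 = 4; √Δ = 2.000000.
λ = (tr M ± √Δ)/2 = (8 ± 2.000000)/2, giving (tr M − √Δ)/2 = 3.0000 and (tr M + √Δ)/2 = 5.0000.

Eigenvalues sorted in increasing order: [3.0000, 5.0000].


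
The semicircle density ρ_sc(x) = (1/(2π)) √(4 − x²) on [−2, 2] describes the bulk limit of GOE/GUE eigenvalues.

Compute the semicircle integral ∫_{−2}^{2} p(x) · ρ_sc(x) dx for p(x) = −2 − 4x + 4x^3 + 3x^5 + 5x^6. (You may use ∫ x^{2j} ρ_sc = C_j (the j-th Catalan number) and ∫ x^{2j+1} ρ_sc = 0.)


Write p(x) = Σ a_i x^i, split into monomials and integrate each against ρ_sc separately.
Using ∫ x^{2j} ρ_sc = C_j = (1/(j+1)) C(2j, j) (Catalan numbers) and ∫ x^{2j+1} ρ_sc = 0 (odd monomials vanish by symmetry):
  i = 0 (even): a_0 · C_{0} = -2 · 1 = -2
  i = 1 (odd): ∫ x^1 ρ_sc = 0 (vanishes)
  i = 3 (odd): ∫ x^3 ρ_sc = 0 (vanishes)
  i = 5 (odd): ∫ x^5 ρ_sc = 0 (vanishes)
  i = 6 (even): a_6 · C_{3} = 5 · 5 = 25

Summing the contributions: ∫_{−2}^{2} p(x) ρ_sc(x) dx = (-2) + 25 = 23.


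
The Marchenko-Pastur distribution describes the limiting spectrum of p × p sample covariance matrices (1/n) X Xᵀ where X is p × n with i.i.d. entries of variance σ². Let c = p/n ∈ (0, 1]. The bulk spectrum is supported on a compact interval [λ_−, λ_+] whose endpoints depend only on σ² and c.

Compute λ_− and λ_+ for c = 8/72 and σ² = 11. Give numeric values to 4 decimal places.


c = 8/72 = 0.111111; √c = 0.333333.
λ_− = σ² (1 − √c)² = 11 · (1 − 0.333333)² = 11 · (0.666667)² = 4.888889.
λ_+ = σ² (1 + √c)² = 11 · (1 + 0.333333)² = 11 · (1.333333)² = 19.555556.

Rounded to 4 decimal places: λ_− ≈ 4.8889, λ_+ ≈ 19.5556.


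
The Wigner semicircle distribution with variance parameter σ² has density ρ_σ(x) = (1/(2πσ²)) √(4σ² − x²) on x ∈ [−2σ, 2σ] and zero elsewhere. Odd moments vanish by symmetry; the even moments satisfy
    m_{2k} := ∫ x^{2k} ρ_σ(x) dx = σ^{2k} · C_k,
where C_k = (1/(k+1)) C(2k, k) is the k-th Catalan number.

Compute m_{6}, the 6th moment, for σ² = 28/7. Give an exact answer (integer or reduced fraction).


By the scaled semicircle moment identity, m_{2k} = σ^{2k} · C_k with k = 3.
C_3 = (1/(k+1)) · C(2k, k) = (1/4) · C(6, 3) = (1/4) · 20 = 5.
σ^{2k} = (σ²)^k = (28/7)^3 = 64.

Therefore m_{6} = σ^{6} · C_3 = 64 · 5 = 320.


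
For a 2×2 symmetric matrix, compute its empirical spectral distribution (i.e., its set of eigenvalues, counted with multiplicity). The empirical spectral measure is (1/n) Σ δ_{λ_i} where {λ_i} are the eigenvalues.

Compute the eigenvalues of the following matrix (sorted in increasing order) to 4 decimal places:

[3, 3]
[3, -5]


Since M is real symmetric, both eigenvalues are real; they are the roots of det(λI − M) = λ² − (tr M) λ + det M.
tr M = 3 + (-5) = -2.
det M = 3·(-5) − 3² = -15 − 9 = -24.
Characteristic polynomial: λ² + 2λ − 24 = 0.
Discriminant Δ = (tr M)² − 4·det M = 4 − (-96) = 100; √Δ = 10.000000.
λ = (tr M ± √Δ)/2 = (-2 ± 10.000000)/2, giving (tr M − √Δ)/2 = -6.0000 and (tr M + √Δ)/2 = 4.0000.

Eigenvalues sorted in increasing order: [-6.0000, 4.0000].


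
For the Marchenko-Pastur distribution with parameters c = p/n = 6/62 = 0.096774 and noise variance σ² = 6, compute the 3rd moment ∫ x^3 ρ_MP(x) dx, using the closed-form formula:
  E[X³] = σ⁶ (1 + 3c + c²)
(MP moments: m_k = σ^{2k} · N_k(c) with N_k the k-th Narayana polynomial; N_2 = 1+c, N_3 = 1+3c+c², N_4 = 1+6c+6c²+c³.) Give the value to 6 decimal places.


E[X³] = σ⁶ (1 + 3c + c²) (third MP moment). With σ² = 6 (so σ⁶ = 216) and c = 6/62 = 0.096774: E[X³] = 216 · (1 + 3·0.096774 + (0.096774)²) = 216 · 1.299688.

So E[X^3] = 280.732570.


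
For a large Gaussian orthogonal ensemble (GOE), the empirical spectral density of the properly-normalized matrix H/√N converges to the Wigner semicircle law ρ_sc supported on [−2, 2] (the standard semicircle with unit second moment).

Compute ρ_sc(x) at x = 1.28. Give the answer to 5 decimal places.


ρ_sc(x) = (1/(2π)) √(4 − x²). With x = 1.28:
  4 − x² = 4 − (1.28)² = 4 − 1.638400 = 2.361600.
  √(4 − x²) = 1.536750.
  1/(2π) = 0.159155.
  ρ_sc(1.28) = 0.159155 · 1.536750 = 0.244581.

Rounded to 5 decimal places: ρ_sc(1.28) ≈ 0.24458.
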